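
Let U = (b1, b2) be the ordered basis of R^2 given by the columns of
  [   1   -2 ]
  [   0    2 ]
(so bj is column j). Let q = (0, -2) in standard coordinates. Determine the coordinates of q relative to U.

Write q = c_1 b1 + c_2 b2 and solve for the c_i.
System: c_1 - 2c_2 = 0, 0c_1 + 2c_2 = -2; solving gives c_1 = -2, c_2 = -1.
Check: -2b1 - b2 = (0, -2).

(-2, -1)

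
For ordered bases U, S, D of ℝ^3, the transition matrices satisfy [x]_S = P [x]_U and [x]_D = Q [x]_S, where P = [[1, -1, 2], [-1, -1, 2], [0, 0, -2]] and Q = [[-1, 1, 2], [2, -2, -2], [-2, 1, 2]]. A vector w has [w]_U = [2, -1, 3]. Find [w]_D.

[-16, 20, -25]

First [w]_S = P [w]_U = [9, 5, -6].
Then [w]_D = Q [w]_S = [-16, 20, -25].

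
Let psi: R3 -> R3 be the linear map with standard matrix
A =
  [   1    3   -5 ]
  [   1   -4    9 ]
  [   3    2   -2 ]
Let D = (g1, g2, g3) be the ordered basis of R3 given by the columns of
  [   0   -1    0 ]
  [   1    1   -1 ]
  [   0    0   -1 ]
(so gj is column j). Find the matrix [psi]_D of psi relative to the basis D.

With P the matrix whose columns are g1, ..., g3, [psi]_D = P^(-1) A P.
Column by column: psi(g1) = A g1 = (3, -4, 2); its D-coordinates (-3, -3, -2) give column 1.
Continuing for each basis vector yields [psi]_D = [[-3, -2, -3], [-3, -2, -2], [-2, 1, 0]].

[[-3, -2, -3], [-3, -2, -2], [-2, 1, 0]]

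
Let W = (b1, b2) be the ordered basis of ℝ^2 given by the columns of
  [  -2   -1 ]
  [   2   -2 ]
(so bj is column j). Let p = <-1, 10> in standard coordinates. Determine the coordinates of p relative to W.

<2, -3>

We seek scalars with c_1 b1 + c_2 b2 = p; equivalently solve M c = p where the columns of M are b1, b2.
System: -2c_1 - c_2 = -1, 2c_1 - 2c_2 = 10; solving gives c_1 = 2, c_2 = -3.
Check: 2b1 - 3b2 = <-1, 10>.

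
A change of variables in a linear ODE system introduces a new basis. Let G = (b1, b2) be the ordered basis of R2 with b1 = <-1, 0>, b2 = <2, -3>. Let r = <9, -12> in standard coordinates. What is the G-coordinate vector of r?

[r]_G is the unique c with M c = r, where M has columns b1, b2.
System: -c_1 + 2c_2 = 9, 0c_1 - 3c_2 = -12; solving gives c_1 = -1, c_2 = 4.
Check: -b1 + 4b2 = <9, -12>.

<-1, 4>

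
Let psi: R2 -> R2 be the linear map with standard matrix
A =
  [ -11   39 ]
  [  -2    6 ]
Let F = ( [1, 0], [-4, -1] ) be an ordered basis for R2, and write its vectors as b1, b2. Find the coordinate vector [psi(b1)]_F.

Column 1 of [psi]_F is the F-coordinate vector of psi(b1).
In standard coordinates psi(b1) = A b1 = [-11, -2].
Converting to F: [-11, -2] = -3b1 + 2b2, so the coordinate vector is [-3, 2].

[-3, 2]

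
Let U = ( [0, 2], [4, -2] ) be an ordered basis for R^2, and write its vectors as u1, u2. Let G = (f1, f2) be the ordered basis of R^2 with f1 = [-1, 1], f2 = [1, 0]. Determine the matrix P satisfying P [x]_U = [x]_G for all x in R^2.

Take x = uj: its U-coordinates are the j-th standard unit vector, so P e_j — column j of P — equals [uj]_G.
u1 = 2f1 + 2f2, giving column 1 = [2, 2]; repeating for each j gives P = [[2, -2], [2, 2]].

[[2, -2], [2, 2]]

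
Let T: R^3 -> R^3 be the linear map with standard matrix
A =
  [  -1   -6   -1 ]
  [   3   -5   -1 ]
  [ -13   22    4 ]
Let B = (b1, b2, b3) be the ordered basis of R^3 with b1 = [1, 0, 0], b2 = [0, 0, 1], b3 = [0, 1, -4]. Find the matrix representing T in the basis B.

[[-1, -1, -2], [-1, 0, 2], [3, -1, -1]]

Let P have columns b1, ..., b3. Then [T]_B = P^(-1) A P.
Here det P = -1, so P^(-1) is integer; computing A P first and then P^(-1)(A P) gives [[-1, -1, -2], [-1, 0, 2], [3, -1, -1]].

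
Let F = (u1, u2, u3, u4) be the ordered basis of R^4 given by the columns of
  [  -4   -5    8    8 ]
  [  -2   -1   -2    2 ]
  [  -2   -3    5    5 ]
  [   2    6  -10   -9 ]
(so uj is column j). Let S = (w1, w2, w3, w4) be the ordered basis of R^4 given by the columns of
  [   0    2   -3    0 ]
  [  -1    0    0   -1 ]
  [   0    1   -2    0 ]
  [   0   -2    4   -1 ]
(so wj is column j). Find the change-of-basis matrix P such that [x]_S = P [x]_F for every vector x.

[[0, 1, 2, -1], [-2, -1, 1, 1], [0, 1, -2, -2], [2, 0, 0, -1]]

Column j of P is [uj]_S, since P maps F-coordinates to S-coordinates.
Expressing u1 in S: u1 = 0·w1 - 2w2 + 0·w3 + 2w4, so column 1 of P is (0, -2, 0, 2).
Doing the same for each uj gives P = [[0, 1, 2, -1], [-2, -1, 1, 1], [0, 1, -2, -2], [2, 0, 0, -1]].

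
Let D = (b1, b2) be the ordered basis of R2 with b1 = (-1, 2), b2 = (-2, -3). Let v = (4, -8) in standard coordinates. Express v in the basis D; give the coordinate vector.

(-4, 0)

We seek scalars with c_1 b1 + c_2 b2 = v; equivalently solve M c = v where the columns of M are b1, b2.
System: -c_1 - 2c_2 = 4, 2c_1 - 3c_2 = -8; solving gives c_1 = -4, c_2 = 0.
Check: -4b1 + 0·b2 = (4, -8).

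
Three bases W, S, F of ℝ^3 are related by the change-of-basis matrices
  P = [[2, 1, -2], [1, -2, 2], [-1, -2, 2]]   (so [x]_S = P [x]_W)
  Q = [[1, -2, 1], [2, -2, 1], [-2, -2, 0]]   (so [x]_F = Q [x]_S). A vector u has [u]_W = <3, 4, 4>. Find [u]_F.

Apply P to get S-coordinates <2, 3, -3>, then Q to get F-coordinates.
The result is [u]_F = <-7, -5, -10>.

<-7, -5, -10>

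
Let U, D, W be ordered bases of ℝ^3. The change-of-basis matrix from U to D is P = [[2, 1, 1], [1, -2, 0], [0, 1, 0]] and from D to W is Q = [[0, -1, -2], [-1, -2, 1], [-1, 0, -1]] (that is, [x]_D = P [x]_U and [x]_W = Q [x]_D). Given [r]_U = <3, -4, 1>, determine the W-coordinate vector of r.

<-3, -29, 1>

First [r]_D = P [r]_U = <3, 11, -4>.
Then [r]_W = Q [r]_D = <-3, -29, 1>.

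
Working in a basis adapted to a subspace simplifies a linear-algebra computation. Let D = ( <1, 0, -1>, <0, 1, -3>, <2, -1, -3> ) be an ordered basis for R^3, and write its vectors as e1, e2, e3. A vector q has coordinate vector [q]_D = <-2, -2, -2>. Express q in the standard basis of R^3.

q = M [q]_D, where M has columns e1, ..., e3.
Carrying out the matrix-vector product, q = <-6, 0, 14>.

<-6, 0, 14>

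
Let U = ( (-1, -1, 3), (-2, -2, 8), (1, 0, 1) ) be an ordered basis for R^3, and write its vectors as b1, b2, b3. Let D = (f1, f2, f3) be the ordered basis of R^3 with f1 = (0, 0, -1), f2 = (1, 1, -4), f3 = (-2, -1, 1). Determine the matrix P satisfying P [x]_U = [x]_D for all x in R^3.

[[1, 0, 2], [-1, -2, -1], [0, 0, -1]]

Take x = bj: its U-coordinates are the j-th standard unit vector, so P e_j — column j of P — equals [bj]_D.
b1 = f1 - f2 + 0·f3, giving column 1 = (1, -1, 0); repeating for each j gives P = [[1, 0, 2], [-1, -2, -1], [0, 0, -1]].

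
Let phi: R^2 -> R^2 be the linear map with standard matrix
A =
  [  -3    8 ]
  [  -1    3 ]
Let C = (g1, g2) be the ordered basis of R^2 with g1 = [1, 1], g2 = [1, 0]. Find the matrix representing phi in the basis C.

[[2, -1], [3, -2]]

The j-th column of [phi]_C is [phi(gj)]_C.
phi(g1) = A g1 = [5, 2] = 2g1 + 3g2, so column 1 is [2, 3].
Repeating for g2 and assembling the columns gives [[2, -1], [3, -2]].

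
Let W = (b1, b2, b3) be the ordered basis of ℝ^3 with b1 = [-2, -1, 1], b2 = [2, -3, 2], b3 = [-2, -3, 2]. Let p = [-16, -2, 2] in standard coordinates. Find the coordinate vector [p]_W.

[2, -3, 3]

[p]_W is the unique c with M c = p, where M has columns b1, ..., b3.
Gaussian elimination on [M | p] yields c = (2, -3, 3).
Check: 2b1 - 3b2 + 3b3 = [-16, -2, 2].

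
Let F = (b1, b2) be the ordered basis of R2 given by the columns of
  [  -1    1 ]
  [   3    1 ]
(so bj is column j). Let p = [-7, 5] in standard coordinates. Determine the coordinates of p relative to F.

[p]_F is the unique c with M c = p, where M has columns b1, b2.
System: -c_1 + c_2 = -7, 3c_1 + c_2 = 5; solving gives c_1 = 3, c_2 = -4.
Check: 3b1 - 4b2 = [-7, 5].

[3, -4]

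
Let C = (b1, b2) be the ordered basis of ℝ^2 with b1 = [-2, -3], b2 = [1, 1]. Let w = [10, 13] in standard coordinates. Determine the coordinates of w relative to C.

[-3, 4]

Write w = c_1 b1 + c_2 b2 and solve for the c_i.
System: -2c_1 + c_2 = 10, -3c_1 + c_2 = 13; solving gives c_1 = -3, c_2 = 4.
Check: -3b1 + 4b2 = [10, 13].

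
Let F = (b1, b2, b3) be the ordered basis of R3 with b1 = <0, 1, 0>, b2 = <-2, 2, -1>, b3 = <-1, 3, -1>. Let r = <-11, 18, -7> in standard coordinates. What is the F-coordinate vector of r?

We seek scalars with c_1 b1 + ... + c_3 b3 = r; equivalently solve M c = r where the columns of M are b1, ..., b3.
Row-reducing the augmented matrix [M | r] gives c = (1, 4, 3).
Check: b1 + 4b2 + 3b3 = <-11, 18, -7>.

<1, 4, 3>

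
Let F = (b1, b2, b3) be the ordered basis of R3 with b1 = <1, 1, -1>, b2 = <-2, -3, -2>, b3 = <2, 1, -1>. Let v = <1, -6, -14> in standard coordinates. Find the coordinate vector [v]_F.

<3, 4, 3>

Write v = c_1 b1 + ... + c_3 b3 and solve for the c_i.
Row-reducing the augmented matrix [M | v] gives c = (3, 4, 3).
Check: 3b1 + 4b2 + 3b3 = <1, -6, -14>.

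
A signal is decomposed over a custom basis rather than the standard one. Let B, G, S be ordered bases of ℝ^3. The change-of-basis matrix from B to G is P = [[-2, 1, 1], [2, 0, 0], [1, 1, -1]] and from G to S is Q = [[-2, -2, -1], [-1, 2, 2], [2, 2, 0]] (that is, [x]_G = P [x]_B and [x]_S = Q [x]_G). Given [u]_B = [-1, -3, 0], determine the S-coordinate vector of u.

[10, -11, -6]

First [u]_G = P [u]_B = [-1, -2, -4].
Then [u]_S = Q [u]_G = [10, -11, -6].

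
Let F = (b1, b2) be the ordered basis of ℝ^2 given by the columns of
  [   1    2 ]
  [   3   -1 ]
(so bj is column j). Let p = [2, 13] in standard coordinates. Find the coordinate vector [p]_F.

[4, -1]

[p]_F is the unique c with M c = p, where M has columns b1, b2.
System: c_1 + 2c_2 = 2, 3c_1 - c_2 = 13; solving gives c_1 = 4, c_2 = -1.
Check: 4b1 - b2 = [2, 13].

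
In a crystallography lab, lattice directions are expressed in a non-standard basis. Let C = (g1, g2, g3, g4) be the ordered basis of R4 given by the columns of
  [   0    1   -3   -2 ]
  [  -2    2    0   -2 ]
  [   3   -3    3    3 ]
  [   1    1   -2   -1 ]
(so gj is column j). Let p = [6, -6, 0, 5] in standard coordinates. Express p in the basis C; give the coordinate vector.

[1, -1, -3, 1]

Write p = c_1 g1 + ... + c_4 g4 and solve for the c_i.
Gaussian elimination on [M | p] yields c = (1, -1, -3, 1).
Check: g1 - g2 - 3g3 + g4 = [6, -6, 0, 5].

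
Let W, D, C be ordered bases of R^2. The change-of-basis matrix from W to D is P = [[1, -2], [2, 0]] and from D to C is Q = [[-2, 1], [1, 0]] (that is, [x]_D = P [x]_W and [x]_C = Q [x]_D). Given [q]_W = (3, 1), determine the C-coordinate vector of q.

(4, 1)

Apply P to get D-coordinates (1, 6), then Q to get C-coordinates.
The result is [q]_C = (4, 1).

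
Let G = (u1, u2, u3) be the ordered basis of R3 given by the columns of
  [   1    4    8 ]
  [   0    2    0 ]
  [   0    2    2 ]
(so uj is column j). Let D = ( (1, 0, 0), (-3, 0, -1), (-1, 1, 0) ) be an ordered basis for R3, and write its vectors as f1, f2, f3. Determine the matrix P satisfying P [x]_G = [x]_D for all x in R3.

[[1, 0, 2], [0, -2, -2], [0, 2, 0]]

Take x = uj: its G-coordinates are the j-th standard unit vector, so P e_j — column j of P — equals [uj]_D.
u1 = f1 + 0·f2 + 0·f3, giving column 1 = (1, 0, 0); repeating for each j gives P = [[1, 0, 2], [0, -2, -2], [0, 2, 0]].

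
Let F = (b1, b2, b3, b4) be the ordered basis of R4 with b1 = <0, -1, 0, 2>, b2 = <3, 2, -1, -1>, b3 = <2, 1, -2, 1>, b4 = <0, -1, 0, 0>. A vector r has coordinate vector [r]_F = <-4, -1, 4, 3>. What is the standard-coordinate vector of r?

r = M [r]_F, where M has columns b1, ..., b4.
Carrying out the matrix-vector product, r = <5, 3, -7, -3>.

<5, 3, -7, -3>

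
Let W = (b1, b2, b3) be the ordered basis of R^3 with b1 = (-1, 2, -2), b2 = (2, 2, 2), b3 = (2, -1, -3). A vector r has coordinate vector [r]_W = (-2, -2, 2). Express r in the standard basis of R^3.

(2, -10, -6)

r = M [r]_W, where M has columns b1, ..., b3.
Carrying out the matrix-vector product, r = (2, -10, -6).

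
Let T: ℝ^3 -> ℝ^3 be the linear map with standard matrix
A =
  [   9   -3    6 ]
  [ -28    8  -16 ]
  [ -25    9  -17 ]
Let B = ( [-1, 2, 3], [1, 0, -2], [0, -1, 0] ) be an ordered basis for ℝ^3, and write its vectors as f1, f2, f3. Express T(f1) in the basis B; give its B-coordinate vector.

[-2, 1, 0]

Compute T(f1) = A f1 = [3, -4, -8] in standard coordinates.
Then write this in B-coordinates: solve for y in y_1 f1 + ... + y_3 f3 = [3, -4, -8].
This gives y = [-2, 1, 0], which is column 1 of [T]_B.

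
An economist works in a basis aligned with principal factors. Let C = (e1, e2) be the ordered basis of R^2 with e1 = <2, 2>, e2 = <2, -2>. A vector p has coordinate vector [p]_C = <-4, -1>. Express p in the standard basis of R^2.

p = M [p]_C, where M has columns e1, e2.
Carrying out the matrix-vector product, p = <-10, -6>.

<-10, -6>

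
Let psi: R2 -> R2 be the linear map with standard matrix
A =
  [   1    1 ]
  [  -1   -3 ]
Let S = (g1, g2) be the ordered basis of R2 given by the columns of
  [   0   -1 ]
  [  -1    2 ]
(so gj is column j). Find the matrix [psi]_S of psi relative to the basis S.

Let P have columns g1, g2. Then [psi]_S = P^(-1) A P.
Here det P = -1, so P^(-1) is integer; computing A P first and then P^(-1)(A P) gives [[-1, 3], [1, -1]].

[[-1, 3], [1, -1]]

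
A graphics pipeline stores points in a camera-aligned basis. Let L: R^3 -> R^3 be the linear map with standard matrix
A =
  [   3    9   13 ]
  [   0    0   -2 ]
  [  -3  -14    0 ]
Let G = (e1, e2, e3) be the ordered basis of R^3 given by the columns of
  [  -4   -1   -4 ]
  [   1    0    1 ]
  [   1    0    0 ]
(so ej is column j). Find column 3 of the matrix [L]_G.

(-2, 3, 2)

Column 3 of [L]_G is the G-coordinate vector of L(e3).
In standard coordinates L(e3) = A e3 = (-3, 0, -2).
Converting to G: (-3, 0, -2) = -2e1 + 3e2 + 2e3, so the coordinate vector is (-2, 3, 2).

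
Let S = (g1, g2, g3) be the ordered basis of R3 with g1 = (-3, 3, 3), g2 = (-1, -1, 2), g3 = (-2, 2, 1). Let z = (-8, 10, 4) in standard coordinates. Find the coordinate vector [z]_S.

Write z = c_1 g1 + ... + c_3 g3 and solve for the c_i.
Solving this 3x3 system gives c = (1, -1, 3).
Check: g1 - g2 + 3g3 = (-8, 10, 4).

(1, -1, 3)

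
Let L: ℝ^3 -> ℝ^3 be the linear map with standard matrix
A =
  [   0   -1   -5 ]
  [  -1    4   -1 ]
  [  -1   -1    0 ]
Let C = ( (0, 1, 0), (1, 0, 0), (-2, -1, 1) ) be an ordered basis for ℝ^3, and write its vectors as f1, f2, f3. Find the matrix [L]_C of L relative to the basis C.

[[3, -2, 0], [-3, -2, 2], [-1, -1, 3]]

With P the matrix whose columns are f1, ..., f3, [L]_C = P^(-1) A P.
Column by column: L(f1) = A f1 = (-1, 4, -1); its C-coordinates (3, -3, -1) give column 1.
Continuing for each basis vector yields [L]_C = [[3, -2, 0], [-3, -2, 2], [-1, -1, 3]].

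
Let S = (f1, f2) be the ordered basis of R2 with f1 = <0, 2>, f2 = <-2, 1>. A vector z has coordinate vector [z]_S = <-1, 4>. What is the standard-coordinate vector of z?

<-8, 2>

z = M [z]_S, where M has columns f1, f2.
Carrying out the matrix-vector product, z = <-8, 2>.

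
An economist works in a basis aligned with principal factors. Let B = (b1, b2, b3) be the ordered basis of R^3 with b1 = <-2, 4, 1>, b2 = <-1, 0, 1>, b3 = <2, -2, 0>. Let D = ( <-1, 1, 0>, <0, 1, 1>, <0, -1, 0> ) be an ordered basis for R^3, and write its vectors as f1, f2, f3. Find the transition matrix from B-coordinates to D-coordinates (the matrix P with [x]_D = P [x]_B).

[[2, 1, -2], [1, 1, 0], [-1, 2, 0]]

Column j of P is [bj]_D, since P maps B-coordinates to D-coordinates.
Expressing b1 in D: b1 = 2f1 + f2 - f3, so column 1 of P is <2, 1, -1>.
Doing the same for each bj gives P = [[2, 1, -2], [1, 1, 0], [-1, 2, 0]].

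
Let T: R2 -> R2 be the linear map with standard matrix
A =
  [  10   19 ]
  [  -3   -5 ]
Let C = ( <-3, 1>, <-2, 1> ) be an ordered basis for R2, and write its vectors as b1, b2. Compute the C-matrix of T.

With P the matrix whose columns are b1, b2, [T]_C = P^(-1) A P.
Column by column: T(b1) = A b1 = <-11, 4>; its C-coordinates <3, 1> give column 1.
Continuing for each basis vector yields [T]_C = [[3, -1], [1, 2]].

[[3, -1], [1, 2]]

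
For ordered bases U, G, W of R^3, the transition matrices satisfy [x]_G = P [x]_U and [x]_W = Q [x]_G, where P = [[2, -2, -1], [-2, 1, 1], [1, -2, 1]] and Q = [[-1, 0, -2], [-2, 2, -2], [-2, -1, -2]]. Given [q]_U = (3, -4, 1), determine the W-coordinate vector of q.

(-37, -68, -41)

Composing the changes, [q]_W = Q P [q]_U.
Q P = [[-4, 6, -1], [-10, 10, 2], [-4, 7, -1]]; applying this to (3, -4, 1) gives (-37, -68, -41).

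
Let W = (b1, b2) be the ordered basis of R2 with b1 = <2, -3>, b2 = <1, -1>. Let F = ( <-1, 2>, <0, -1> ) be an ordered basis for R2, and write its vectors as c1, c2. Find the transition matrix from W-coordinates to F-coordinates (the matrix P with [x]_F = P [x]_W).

Take x = bj: its W-coordinates are the j-th standard unit vector, so P e_j — column j of P — equals [bj]_F.
b1 = -2c1 - c2, giving column 1 = <-2, -1>; repeating for each j gives P = [[-2, -1], [-1, -1]].

[[-2, -1], [-1, -1]]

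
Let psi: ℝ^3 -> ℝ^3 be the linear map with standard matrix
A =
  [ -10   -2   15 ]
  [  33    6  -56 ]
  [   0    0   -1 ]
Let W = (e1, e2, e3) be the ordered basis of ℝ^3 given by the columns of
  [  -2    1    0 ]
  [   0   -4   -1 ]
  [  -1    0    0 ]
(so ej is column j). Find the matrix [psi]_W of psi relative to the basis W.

Let P have columns e1, ..., e3. Then [psi]_W = P^(-1) A P.
Here det P = 1, so P^(-1) is integer; computing A P first and then P^(-1)(A P) gives [[-1, 0, 0], [3, -2, 2], [-2, -1, -2]].

[[-1, 0, 0], [3, -2, 2], [-2, -1, -2]]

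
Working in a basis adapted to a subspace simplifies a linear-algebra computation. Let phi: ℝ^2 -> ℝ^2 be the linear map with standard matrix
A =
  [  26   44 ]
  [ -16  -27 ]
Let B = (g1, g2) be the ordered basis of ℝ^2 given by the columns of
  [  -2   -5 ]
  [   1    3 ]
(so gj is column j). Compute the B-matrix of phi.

The j-th column of [phi]_B is [phi(gj)]_B.
phi(g1) = A g1 = <-8, 5> = -g1 + 2g2, so column 1 is <-1, 2>.
Repeating for g2 and assembling the columns gives [[-1, -1], [2, 0]].

[[-1, -1], [2, 0]]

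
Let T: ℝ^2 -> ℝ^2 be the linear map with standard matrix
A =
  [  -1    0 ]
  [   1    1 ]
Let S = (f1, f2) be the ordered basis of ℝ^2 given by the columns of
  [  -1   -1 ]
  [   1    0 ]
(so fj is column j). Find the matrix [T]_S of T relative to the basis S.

[[0, -1], [-1, 0]]

Let P have columns f1, f2. Then [T]_S = P^(-1) A P.
Here det P = 1, so P^(-1) is integer; computing A P first and then P^(-1)(A P) gives [[0, -1], [-1, 0]].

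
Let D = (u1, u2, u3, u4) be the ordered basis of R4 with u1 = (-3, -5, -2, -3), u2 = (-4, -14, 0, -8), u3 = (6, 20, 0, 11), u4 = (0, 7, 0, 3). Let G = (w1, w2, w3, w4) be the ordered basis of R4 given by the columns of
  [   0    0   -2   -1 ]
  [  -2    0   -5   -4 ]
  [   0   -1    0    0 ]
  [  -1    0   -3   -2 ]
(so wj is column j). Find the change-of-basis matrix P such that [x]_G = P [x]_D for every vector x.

Take x = uj: its D-coordinates are the j-th standard unit vector, so P e_j — column j of P — equals [uj]_G.
u1 = -2w1 + 2w2 + w3 + w4, giving column 1 = (-2, 2, 1, 1); repeating for each j gives P = [[-2, 2, -1, -2], [2, 0, 0, 0], [1, 2, -2, 1], [1, 0, -2, -2]].

[[-2, 2, -1, -2], [2, 0, 0, 0], [1, 2, -2, 1], [1, 0, -2, -2]]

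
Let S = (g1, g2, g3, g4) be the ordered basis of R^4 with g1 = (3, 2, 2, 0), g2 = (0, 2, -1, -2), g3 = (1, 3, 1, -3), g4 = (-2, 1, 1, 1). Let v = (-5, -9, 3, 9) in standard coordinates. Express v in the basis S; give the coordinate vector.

We seek scalars with c_1 g1 + ... + c_4 g4 = v; equivalently solve M c = v where the columns of M are g1, ..., g4.
Row-reducing the augmented matrix [M | v] gives c = (-1, -4, 0, 1).
Check: -g1 - 4g2 + 0·g3 + g4 = (-5, -9, 3, 9).

(-1, -4, 0, 1)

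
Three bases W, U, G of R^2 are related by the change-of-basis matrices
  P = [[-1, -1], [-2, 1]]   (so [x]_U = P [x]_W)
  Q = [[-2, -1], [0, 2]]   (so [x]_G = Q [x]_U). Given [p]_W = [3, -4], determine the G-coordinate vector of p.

First [p]_U = P [p]_W = [1, -10].
Then [p]_G = Q [p]_U = [8, -20].

[8, -20]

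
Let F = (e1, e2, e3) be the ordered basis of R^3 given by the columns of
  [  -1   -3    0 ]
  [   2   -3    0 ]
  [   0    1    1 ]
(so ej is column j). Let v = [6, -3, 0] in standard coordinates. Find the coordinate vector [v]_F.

We seek scalars with c_1 e1 + ... + c_3 e3 = v; equivalently solve M c = v where the columns of M are e1, ..., e3.
Row-reducing the augmented matrix [M | v] gives c = (-3, -1, 1).
Check: -3e1 - e2 + e3 = [6, -3, 0].

[-3, -1, 1]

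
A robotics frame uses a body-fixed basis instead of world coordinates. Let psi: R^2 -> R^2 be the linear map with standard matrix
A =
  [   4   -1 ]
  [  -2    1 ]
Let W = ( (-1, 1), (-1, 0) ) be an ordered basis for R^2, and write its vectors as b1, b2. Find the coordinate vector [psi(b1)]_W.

Column 1 of [psi]_W is the W-coordinate vector of psi(b1).
In standard coordinates psi(b1) = A b1 = (-5, 3).
Converting to W: (-5, 3) = 3b1 + 2b2, so the coordinate vector is (3, 2).

(3, 2)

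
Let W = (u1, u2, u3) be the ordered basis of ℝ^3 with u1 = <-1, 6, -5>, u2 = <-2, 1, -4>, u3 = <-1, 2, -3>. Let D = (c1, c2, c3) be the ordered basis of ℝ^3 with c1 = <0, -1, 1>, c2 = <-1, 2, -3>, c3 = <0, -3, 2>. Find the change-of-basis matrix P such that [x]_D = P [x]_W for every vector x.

Column j of P is [uj]_D, since P maps W-coordinates to D-coordinates.
Expressing u1 in D: u1 = 2c1 + c2 - 2c3, so column 1 of P is <2, 1, -2>.
Doing the same for each uj gives P = [[2, 0, 0], [1, 2, 1], [-2, 1, 0]].

[[2, 0, 0], [1, 2, 1], [-2, 1, 0]]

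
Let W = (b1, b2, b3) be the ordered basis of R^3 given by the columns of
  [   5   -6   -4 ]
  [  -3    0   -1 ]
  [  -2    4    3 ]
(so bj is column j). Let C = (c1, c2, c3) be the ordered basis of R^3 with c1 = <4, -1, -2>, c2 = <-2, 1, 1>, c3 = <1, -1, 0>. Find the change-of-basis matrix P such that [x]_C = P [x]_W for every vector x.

Column j of P is [bj]_C, since P maps W-coordinates to C-coordinates.
Expressing b1 in C: b1 = 0·c1 - 2c2 + c3, so column 1 of P is <0, -2, 1>.
Doing the same for each bj gives P = [[0, -2, -2], [-2, 0, -1], [1, 2, 2]].

[[0, -2, -2], [-2, 0, -1], [1, 2, 2]]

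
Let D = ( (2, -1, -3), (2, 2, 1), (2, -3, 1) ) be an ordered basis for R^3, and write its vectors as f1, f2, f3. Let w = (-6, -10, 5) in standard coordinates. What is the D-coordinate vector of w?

(-2, -3, 2)

Write w = c_1 f1 + ... + c_3 f3 and solve for the c_i.
Solving this 3x3 system gives c = (-2, -3, 2).
Check: -2f1 - 3f2 + 2f3 = (-6, -10, 5).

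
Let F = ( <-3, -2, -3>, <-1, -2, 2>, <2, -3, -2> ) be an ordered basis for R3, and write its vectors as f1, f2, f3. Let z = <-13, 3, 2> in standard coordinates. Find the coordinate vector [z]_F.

<2, 1, -3>

We seek scalars with c_1 f1 + ... + c_3 f3 = z; equivalently solve M c = z where the columns of M are f1, ..., f3.
Solving this 3x3 system gives c = (2, 1, -3).
Check: 2f1 + f2 - 3f3 = <-13, 3, 2>.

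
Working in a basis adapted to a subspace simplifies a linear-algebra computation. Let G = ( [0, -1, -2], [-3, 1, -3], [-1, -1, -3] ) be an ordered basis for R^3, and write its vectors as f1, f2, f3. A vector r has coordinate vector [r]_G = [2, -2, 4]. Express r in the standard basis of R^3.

[2, -8, -10]

The coordinates say r = 2f1 - 2f2 + 4f3; adding the scaled basis vectors gives [2, -8, -10].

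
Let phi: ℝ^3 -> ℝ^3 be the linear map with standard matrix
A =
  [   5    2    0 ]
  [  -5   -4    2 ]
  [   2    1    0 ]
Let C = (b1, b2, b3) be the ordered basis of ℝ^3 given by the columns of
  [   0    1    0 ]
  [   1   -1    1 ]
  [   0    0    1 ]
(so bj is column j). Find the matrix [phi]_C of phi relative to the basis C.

With P the matrix whose columns are b1, ..., b3, [phi]_C = P^(-1) A P.
Column by column: phi(b1) = A b1 = [2, -4, 1]; its C-coordinates [-3, 2, 1] give column 1.
Continuing for each basis vector yields [phi]_C = [[-3, 1, -1], [2, 3, 2], [1, 1, 1]].

[[-3, 1, -1], [2, 3, 2], [1, 1, 1]]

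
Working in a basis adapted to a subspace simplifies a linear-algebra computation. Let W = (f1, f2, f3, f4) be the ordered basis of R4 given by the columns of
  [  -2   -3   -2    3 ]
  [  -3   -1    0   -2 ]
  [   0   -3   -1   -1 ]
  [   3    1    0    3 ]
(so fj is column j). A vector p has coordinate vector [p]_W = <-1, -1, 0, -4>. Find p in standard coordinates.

<-7, 12, 7, -16>

The coordinates say p = -f1 - f2 + 0·f3 - 4f4; adding the scaled basis vectors gives <-7, 12, 7, -16>.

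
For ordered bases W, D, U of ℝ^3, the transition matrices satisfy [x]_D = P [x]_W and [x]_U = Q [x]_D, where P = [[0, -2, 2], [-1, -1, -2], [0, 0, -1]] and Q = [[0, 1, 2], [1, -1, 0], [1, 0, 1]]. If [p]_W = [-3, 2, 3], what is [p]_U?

[-11, 7, -1]

Apply P to get D-coordinates [2, -5, -3], then Q to get U-coordinates.
The result is [p]_U = [-11, 7, -1].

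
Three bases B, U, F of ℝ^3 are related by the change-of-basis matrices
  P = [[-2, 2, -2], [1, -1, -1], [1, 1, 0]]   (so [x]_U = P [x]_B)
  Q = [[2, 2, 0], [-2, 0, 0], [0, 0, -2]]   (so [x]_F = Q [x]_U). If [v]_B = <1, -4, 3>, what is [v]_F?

First [v]_U = P [v]_B = <-16, 2, -3>.
Then [v]_F = Q [v]_U = <-28, 32, 6>.

<-28, 32, 6>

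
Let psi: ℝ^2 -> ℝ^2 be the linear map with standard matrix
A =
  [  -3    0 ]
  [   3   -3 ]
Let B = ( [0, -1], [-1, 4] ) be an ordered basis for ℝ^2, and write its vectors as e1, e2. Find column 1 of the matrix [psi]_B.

Column 1 of [psi]_B is the B-coordinate vector of psi(e1).
In standard coordinates psi(e1) = A e1 = [0, 3].
Converting to B: [0, 3] = -3e1 + 0·e2, so the coordinate vector is [-3, 0].

[-3, 0]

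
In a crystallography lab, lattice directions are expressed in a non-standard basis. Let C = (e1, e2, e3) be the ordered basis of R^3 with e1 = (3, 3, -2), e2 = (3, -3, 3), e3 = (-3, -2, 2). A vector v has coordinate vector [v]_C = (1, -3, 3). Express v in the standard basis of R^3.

(-15, 6, -5)

v = M [v]_C, where M has columns e1, ..., e3.
Carrying out the matrix-vector product, v = (-15, 6, -5).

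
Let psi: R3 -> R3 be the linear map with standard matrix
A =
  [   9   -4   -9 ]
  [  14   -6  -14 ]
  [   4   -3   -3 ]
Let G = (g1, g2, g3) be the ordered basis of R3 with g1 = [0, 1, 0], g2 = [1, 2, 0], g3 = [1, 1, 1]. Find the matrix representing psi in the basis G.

Let P have columns g1, ..., g3. Then [psi]_G = P^(-1) A P.
Here det P = -1, so P^(-1) is integer; computing A P first and then P^(-1)(A P) gives [[-1, -2, 0], [-1, 3, -2], [-3, -2, -2]].

[[-1, -2, 0], [-1, 3, -2], [-3, -2, -2]]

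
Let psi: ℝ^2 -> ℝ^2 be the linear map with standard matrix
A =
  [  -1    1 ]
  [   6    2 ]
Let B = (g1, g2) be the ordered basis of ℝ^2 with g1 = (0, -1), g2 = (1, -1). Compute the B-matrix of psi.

Let P have columns g1, g2. Then [psi]_B = P^(-1) A P.
Here det P = 1, so P^(-1) is integer; computing A P first and then P^(-1)(A P) gives [[3, -2], [-1, -2]].

[[3, -2], [-1, -2]]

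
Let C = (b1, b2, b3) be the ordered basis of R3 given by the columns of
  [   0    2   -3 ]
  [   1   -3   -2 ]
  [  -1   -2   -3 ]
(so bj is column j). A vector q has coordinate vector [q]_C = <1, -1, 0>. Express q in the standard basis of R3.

By definition q = b1 - b2 + 0·b3.
Summing componentwise gives <-2, 4, 1>.

<-2, 4, 1>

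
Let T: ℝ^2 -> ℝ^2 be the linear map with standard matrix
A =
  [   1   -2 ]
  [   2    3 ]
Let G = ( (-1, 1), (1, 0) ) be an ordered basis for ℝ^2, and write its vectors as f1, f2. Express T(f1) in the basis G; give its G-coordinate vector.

Column 1 of [T]_G is the G-coordinate vector of T(f1).
In standard coordinates T(f1) = A f1 = (-3, 1).
Converting to G: (-3, 1) = f1 - 2f2, so the coordinate vector is (1, -2).

(1, -2)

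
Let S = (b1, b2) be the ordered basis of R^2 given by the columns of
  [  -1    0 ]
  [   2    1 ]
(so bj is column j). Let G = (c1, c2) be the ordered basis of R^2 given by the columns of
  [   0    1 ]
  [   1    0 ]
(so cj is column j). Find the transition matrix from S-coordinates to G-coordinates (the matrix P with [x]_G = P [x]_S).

[[2, 1], [-1, 0]]

Column j of P is [bj]_G, since P maps S-coordinates to G-coordinates.
Expressing b1 in G: b1 = 2c1 - c2, so column 1 of P is (2, -1).
Doing the same for each bj gives P = [[2, 1], [-1, 0]].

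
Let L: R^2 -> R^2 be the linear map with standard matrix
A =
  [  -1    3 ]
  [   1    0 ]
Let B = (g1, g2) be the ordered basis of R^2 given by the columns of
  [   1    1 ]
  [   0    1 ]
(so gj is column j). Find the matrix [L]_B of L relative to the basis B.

Let P have columns g1, g2. Then [L]_B = P^(-1) A P.
Here det P = 1, so P^(-1) is integer; computing A P first and then P^(-1)(A P) gives [[-2, 1], [1, 1]].

[[-2, 1], [1, 1]]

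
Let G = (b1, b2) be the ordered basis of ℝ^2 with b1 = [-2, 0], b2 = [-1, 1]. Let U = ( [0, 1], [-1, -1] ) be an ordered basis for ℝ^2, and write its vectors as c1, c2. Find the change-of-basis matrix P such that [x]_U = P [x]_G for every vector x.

[[2, 2], [2, 1]]

Let M have columns bj and N have columns cj. Then for every x, N [x]_U = x = M [x]_G, so P = N^(-1) M.
Since det N = 1, N^(-1) has integer entries; multiplying gives P = [[2, 2], [2, 1]].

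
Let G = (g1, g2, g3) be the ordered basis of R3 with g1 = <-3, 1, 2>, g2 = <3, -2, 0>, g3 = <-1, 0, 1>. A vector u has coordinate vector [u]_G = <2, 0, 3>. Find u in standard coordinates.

u = M [u]_G, where M has columns g1, ..., g3.
Carrying out the matrix-vector product, u = <-9, 2, 7>.

<-9, 2, 7>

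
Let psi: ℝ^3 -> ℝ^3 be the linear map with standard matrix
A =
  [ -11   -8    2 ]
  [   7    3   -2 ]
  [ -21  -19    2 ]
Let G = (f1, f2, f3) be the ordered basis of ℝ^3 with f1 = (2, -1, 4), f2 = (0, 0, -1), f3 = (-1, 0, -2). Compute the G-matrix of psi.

Let P have columns f1, ..., f3. Then [psi]_G = P^(-1) A P.
Here det P = -1, so P^(-1) is integer; computing A P first and then P^(-1)(A P) gives [[-3, -2, 3], [3, -2, -3], [0, -2, -1]].

[[-3, -2, 3], [3, -2, -3], [0, -2, -1]]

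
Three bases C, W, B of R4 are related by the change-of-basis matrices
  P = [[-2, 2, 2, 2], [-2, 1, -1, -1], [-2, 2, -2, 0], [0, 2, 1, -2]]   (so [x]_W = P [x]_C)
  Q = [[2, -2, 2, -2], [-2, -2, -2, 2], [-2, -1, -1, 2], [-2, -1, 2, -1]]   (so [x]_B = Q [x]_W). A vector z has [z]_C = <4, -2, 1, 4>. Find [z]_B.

First [z]_W = P [z]_C = <-2, -15, -14, -11>.
Then [z]_B = Q [z]_W = <20, 40, 11, 2>.

<20, 40, 11, 2>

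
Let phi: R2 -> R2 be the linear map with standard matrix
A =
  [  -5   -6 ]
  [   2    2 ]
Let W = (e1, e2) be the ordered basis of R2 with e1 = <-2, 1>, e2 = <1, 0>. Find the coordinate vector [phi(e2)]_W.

<2, -1>

Column 2 of [phi]_W is the W-coordinate vector of phi(e2).
In standard coordinates phi(e2) = A e2 = <-5, 2>.
Converting to W: <-5, 2> = 2e1 - e2, so the coordinate vector is <2, -1>.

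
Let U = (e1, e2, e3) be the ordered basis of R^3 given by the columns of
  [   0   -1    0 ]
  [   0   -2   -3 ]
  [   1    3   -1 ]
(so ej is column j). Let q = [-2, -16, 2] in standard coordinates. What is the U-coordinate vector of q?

Write q = c_1 e1 + ... + c_3 e3 and solve for the c_i.
Solving this 3x3 system gives c = (0, 2, 4).
Check: 0·e1 + 2e2 + 4e3 = [-2, -16, 2].

[0, 2, 4]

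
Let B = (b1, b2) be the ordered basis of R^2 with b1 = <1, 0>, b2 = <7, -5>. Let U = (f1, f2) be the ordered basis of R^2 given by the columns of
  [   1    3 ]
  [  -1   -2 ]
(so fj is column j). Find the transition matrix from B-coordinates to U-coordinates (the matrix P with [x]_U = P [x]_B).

Column j of P is [bj]_U, since P maps B-coordinates to U-coordinates.
Expressing b1 in U: b1 = -2f1 + f2, so column 1 of P is <-2, 1>.
Doing the same for each bj gives P = [[-2, 1], [1, 2]].

[[-2, 1], [1, 2]]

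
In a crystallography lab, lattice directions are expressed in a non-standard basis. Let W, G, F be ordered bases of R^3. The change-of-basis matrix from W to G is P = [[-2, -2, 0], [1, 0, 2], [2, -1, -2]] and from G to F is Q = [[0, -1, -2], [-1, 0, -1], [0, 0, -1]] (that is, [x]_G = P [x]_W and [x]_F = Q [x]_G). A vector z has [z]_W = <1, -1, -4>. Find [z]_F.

First [z]_G = P [z]_W = <0, -7, 11>.
Then [z]_F = Q [z]_G = <-15, -11, -11>.

<-15, -11, -11>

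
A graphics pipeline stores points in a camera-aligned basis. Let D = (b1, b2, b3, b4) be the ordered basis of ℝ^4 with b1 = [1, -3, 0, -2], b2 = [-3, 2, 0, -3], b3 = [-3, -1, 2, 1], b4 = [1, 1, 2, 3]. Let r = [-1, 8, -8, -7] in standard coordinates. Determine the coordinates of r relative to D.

[r]_D is the unique c with M c = r, where M has columns b1, ..., b4.
Gaussian elimination on [M | r] yields c = (-2, 1, -2, -2).
Check: -2b1 + b2 - 2b3 - 2b4 = [-1, 8, -8, -7].

[-2, 1, -2, -2]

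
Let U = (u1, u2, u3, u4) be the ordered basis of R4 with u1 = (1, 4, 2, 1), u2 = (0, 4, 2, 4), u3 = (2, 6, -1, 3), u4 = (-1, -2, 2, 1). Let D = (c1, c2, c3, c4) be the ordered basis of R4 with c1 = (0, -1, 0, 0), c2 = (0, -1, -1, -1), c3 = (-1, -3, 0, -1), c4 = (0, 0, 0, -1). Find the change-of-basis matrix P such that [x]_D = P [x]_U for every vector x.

Take x = uj: its U-coordinates are the j-th standard unit vector, so P e_j — column j of P — equals [uj]_D.
u1 = c1 - 2c2 - c3 + 2c4, giving column 1 = (1, -2, -1, 2); repeating for each j gives P = [[1, -2, -1, 1], [-2, -2, 1, -2], [-1, 0, -2, 1], [2, -2, -2, 0]].

[[1, -2, -1, 1], [-2, -2, 1, -2], [-1, 0, -2, 1], [2, -2, -2, 0]]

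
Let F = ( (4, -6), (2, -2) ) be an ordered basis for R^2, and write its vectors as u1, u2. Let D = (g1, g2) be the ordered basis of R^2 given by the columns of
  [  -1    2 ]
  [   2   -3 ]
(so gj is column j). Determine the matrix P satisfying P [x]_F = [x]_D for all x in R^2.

[[0, 2], [2, 2]]

Let M have columns uj and N have columns gj. Then for every x, N [x]_D = x = M [x]_F, so P = N^(-1) M.
Since det N = -1, N^(-1) has integer entries; multiplying gives P = [[0, 2], [2, 2]].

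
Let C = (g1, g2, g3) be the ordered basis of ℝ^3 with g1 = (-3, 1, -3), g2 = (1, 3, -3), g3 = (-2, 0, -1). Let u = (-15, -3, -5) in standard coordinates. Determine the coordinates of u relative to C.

(3, -2, 2)

Write u = c_1 g1 + ... + c_3 g3 and solve for the c_i.
Row-reducing the augmented matrix [M | u] gives c = (3, -2, 2).
Check: 3g1 - 2g2 + 2g3 = (-15, -3, -5).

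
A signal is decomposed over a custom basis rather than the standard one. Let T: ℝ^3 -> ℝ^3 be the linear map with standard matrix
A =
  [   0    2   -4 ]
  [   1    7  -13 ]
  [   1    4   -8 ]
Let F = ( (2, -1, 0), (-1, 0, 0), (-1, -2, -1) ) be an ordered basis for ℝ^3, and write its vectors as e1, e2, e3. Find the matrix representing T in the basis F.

The j-th column of [T]_F is [T(ej)]_F.
T(e1) = A e1 = (-2, -5, -2) = e1 + 2e2 + 2e3, so column 1 is (1, 2, 2).
Repeating for e2, e3 and assembling the columns gives [[1, -1, 0], [2, -3, -1], [2, 1, 1]].

[[1, -1, 0], [2, -3, -1], [2, 1, 1]]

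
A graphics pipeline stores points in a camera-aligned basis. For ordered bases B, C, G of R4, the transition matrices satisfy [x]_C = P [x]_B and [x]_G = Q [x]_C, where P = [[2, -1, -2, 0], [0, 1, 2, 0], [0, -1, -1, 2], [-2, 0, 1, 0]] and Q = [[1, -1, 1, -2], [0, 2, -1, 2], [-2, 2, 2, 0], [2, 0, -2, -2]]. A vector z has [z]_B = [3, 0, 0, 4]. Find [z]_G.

[26, -20, 4, 8]

Composing the changes, [z]_G = Q P [z]_B.
Q P = [[6, -3, -7, 2], [-4, 3, 7, -2], [-4, 2, 6, 4], [8, 0, -4, -4]]; applying this to [3, 0, 0, 4] gives [26, -20, 4, 8].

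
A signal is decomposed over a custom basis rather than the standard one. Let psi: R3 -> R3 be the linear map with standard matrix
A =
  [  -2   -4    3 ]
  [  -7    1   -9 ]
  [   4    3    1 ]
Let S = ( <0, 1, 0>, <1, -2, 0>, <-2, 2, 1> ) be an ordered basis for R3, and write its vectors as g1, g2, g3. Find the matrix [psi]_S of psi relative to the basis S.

[[-1, -1, 3], [2, 2, -3], [3, -2, -1]]

The j-th column of [psi]_S is [psi(gj)]_S.
psi(g1) = A g1 = <-4, 1, 3> = -g1 + 2g2 + 3g3, so column 1 is <-1, 2, 3>.
Repeating for g2, g3 and assembling the columns gives [[-1, -1, 3], [2, 2, -3], [3, -2, -1]].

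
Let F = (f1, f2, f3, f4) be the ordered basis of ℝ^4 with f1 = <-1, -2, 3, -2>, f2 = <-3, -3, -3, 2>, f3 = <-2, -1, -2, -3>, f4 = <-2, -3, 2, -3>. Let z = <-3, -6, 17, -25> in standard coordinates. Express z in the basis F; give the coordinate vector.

<2, -3, 2, 3>

[z]_F is the unique c with M c = z, where M has columns f1, ..., f4.
Solving this 4x4 system gives c = (2, -3, 2, 3).
Check: 2f1 - 3f2 + 2f3 + 3f4 = <-3, -6, 17, -25>.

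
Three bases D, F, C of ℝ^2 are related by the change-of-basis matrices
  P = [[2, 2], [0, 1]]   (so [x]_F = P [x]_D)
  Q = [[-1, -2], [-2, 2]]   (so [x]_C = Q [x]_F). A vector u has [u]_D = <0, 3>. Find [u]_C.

Composing the changes, [u]_C = Q P [u]_D.
Q P = [[-2, -4], [-4, -2]]; applying this to <0, 3> gives <-12, -6>.

<-12, -6>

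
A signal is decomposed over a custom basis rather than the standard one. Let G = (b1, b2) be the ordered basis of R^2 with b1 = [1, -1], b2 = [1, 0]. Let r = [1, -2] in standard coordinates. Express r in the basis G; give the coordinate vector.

We seek scalars with c_1 b1 + c_2 b2 = r; equivalently solve M c = r where the columns of M are b1, b2.
System: c_1 + c_2 = 1, -c_1 + 0c_2 = -2; solving gives c_1 = 2, c_2 = -1.
Check: 2b1 - b2 = [1, -2].

[2, -1]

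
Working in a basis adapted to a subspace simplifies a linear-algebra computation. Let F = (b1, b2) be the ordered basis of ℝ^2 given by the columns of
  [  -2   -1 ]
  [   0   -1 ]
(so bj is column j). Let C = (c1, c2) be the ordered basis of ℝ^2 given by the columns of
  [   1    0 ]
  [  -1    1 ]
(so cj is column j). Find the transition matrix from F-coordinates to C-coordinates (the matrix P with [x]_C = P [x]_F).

Take x = bj: its F-coordinates are the j-th standard unit vector, so P e_j — column j of P — equals [bj]_C.
b1 = -2c1 - 2c2, giving column 1 = [-2, -2]; repeating for each j gives P = [[-2, -1], [-2, -2]].

[[-2, -1], [-2, -2]]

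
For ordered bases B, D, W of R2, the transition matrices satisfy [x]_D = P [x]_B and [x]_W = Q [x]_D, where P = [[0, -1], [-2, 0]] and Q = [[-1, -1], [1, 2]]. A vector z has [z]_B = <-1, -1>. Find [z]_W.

<-3, 5>

First [z]_D = P [z]_B = <1, 2>.
Then [z]_W = Q [z]_D = <-3, 5>.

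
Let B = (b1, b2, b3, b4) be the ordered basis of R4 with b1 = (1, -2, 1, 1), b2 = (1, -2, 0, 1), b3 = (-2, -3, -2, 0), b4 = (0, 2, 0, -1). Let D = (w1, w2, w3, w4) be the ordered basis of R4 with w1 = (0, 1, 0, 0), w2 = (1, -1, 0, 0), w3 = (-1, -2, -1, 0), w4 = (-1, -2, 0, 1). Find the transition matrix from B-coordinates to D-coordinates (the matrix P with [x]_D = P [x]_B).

[[-1, 2, 1, -1], [1, 2, 0, -1], [-1, 0, 2, 0], [1, 1, 0, -1]]

Column j of P is [bj]_D, since P maps B-coordinates to D-coordinates.
Expressing b1 in D: b1 = -w1 + w2 - w3 + w4, so column 1 of P is (-1, 1, -1, 1).
Doing the same for each bj gives P = [[-1, 2, 1, -1], [1, 2, 0, -1], [-1, 0, 2, 0], [1, 1, 0, -1]].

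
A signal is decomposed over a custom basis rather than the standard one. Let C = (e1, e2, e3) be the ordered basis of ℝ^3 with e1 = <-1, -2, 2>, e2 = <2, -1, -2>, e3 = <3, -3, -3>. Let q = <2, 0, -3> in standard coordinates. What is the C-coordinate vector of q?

[q]_C is the unique c with M c = q, where M has columns e1, ..., e3.
Gaussian elimination on [M | q] yields c = (-1, -1, 1).
Check: -e1 - e2 + e3 = <2, 0, -3>.

<-1, -1, 1>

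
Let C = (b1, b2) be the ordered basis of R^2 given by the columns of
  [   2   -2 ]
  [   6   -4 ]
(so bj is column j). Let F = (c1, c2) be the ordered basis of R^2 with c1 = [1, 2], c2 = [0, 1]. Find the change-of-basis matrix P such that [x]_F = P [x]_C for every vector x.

[[2, -2], [2, 0]]

Let M have columns bj and N have columns cj. Then for every x, N [x]_F = x = M [x]_C, so P = N^(-1) M.
Since det N = 1, N^(-1) has integer entries; multiplying gives P = [[2, -2], [2, 0]].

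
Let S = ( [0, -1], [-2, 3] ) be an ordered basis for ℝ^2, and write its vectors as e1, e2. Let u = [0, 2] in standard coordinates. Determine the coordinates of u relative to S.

[u]_S is the unique c with M c = u, where M has columns e1, e2.
System: 0c_1 - 2c_2 = 0, -c_1 + 3c_2 = 2; solving gives c_1 = -2, c_2 = 0.
Check: -2e1 + 0·e2 = [0, 2].

[-2, 0]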